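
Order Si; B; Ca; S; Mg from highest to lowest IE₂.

The second ionization energy removes an electron from the +1 ion. For each element: Si⁺ still has 3 valence electrons; B⁺ still has 2 valence electrons; Ca⁺ still has 1 valence electron; S⁺ still has 5 valence electrons; Mg⁺ still has 1 valence electron.
All are still removing valence electrons, so compare the +1 ions as you would atoms: IE_2 generally rises across a period (higher Z_eff) and falls down a group (larger shell), subject to the usual subshell exceptions.
Valence configurations: Si⁺ [Ne]3s²3p¹, B⁺ [He]2s², Ca⁺ [Ar]4s¹, S⁺ [Ne]3s²3p³, Mg⁺ [Ne]3s¹.
The numbers (kJ/mol): Si 1577, B 2427, Ca 1145, S 2252, Mg 1451.
Putting it together, IE_2: Ca < Mg < Si < S < B.

B, S, Si, Mg, Ca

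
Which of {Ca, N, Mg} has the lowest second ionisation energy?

Ca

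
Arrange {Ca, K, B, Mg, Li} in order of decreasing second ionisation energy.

Li, K, B, Mg, Ca

The second ionization energy removes an electron from the +1 ion. For each element: Ca⁺ still has 1 valence electron; K⁺ is the bare [Ar] core; B⁺ still has 2 valence electrons; Mg⁺ still has 1 valence electron; Li⁺ is the bare [He] core.
Core electrons are held far more tightly than valence electrons, so K and Li top the IE_2 order.
Valence configurations: Ca⁺ [Ar]4s¹, B⁺ [He]2s², Mg⁺ [Ne]3s¹.
Approximate IE_2 values (kJ/mol): Ca 1145, K 3052, B 2427, Mg 1451, Li 7298.
Putting it together, IE_2: Ca < Mg < B < K < Li.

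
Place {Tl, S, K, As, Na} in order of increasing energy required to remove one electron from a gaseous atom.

K, Na, Tl, As, S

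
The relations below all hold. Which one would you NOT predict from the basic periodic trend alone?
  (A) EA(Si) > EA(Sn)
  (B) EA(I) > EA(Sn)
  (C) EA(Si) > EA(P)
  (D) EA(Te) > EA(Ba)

(C)

The general trend: electron affinity increases across a period and decreases down a group.
(A) Si (period 3, group 14) vs Sn (period 5, group 14): the stated order agrees with the simple trend.
(B) I (period 5, group 17) vs Sn (period 5, group 14): the stated order agrees with the simple trend.
(C) Si (period 3, group 14) vs P (period 3, group 15): the stated order contradicts the simple trend.
(D) Te (period 5, group 16) vs Ba (period 6, group 2): the stated order agrees with the simple trend.
The exception is (C): adding an electron to P's half-filled 3p³ is unfavourable, so Si (3p²) has the more exothermic EA.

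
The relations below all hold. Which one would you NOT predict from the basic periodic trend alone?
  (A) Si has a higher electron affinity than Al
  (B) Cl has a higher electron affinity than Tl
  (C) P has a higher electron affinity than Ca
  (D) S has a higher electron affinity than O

(D)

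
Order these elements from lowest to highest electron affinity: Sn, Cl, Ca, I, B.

Ca, B, Sn, I, Cl

B is in period 2, group 13; Cl is in period 3, group 17; Ca is in period 4, group 2; Sn is in period 5, group 14; I is in period 5, group 17.
Adding an electron releases more energy for atoms nearer the top right (short of the noble gases).
Neither a single period nor a single group — weigh both effects.
B > Ca: both effects reinforce here, so B is clearly the higher of the two.
Sn > B: the two effects oppose for this pair; the across-period effect wins (107 vs 27 kJ/mol).
I > Sn: I lies to the right of Sn in period 5, so the across-period effect alone puts I higher.
Cl > I: Cl sits above I in group 17, so the down-group effect alone puts Cl higher.
Tabulated electron affinity (kJ/mol): B 27, Cl 349, Ca 2, Sn 107, I 295.
So from lowest to highest: Ca < B < Sn < I < Cl.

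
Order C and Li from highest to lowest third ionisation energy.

Li > C

After 2 electrons have been removed, what remains? C²⁺ still has 2 valence electrons; Li²⁺ is already 1 electron into the core.
Core electrons are held far more tightly than valence electrons, so Li tops the IE_3 order.
Approximate IE_3 values (kJ/mol): C 4620, Li 11815.
Hence IE_3: C < Li.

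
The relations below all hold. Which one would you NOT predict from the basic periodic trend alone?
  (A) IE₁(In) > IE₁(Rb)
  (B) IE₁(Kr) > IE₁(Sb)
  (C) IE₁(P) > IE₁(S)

(C)

The general trend: first ionization energy increases across a period and decreases down a group.
(A) In (period 5, group 13) vs Rb (period 5, group 1): the stated order agrees with the simple trend.
(B) Kr (period 4, group 18) vs Sb (period 5, group 15): the stated order agrees with the simple trend.
(C) P (period 3, group 15) vs S (period 3, group 16): the stated order contradicts the simple trend.
The exception is (C): S (3p⁴) ionizes more easily than half-filled P (3p³) because the paired 3p electron in S is pushed out by e⁻–e⁻ repulsion.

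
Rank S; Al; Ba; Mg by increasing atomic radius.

Moving right in a period, electrons are added to the same shell under a stronger nuclear pull, so atoms get smaller; moving down, a new shell is opened and atoms get larger.
These span different periods and groups, so the two trends combine.
Al > S: both are in period 3; the period trend gives Al the larger value.
Mg > Al: both are in period 3; the period trend gives Mg the larger value.
Ba > Mg: they share group 2; the group trend gives Ba the larger value.
Approximate values (pm): Mg 139, Al 126, S 103, Ba 196.
So from smallest to largest: S < Al < Mg < Ba.

S < Al < Mg < Ba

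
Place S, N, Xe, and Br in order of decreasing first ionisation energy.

N > Xe > Br > S

N is in period 2, group 15; S is in period 3, group 16; Br is in period 4, group 17; Xe is in period 5, group 18.
First ionization energy rises across a period (greater Z_eff holds electrons more tightly) and falls down a group (valence electrons are farther from the nucleus).
A diagonal step moves right (one effect) and down (the opposite effect) at once.
Br > S: period and group pull opposite ways; the across-period shift dominates (1140 vs 1000 kJ/mol).
Xe > Br: the two effects oppose for this pair; the across-period effect wins (1170 vs 1140 kJ/mol).
N > Xe: period and group pull opposite ways; the down-group shift dominates (1402 vs 1170 kJ/mol).
For reference (kJ/mol): N 1402, S 1000, Br 1140, Xe 1170.
So from highest to lowest: N > Xe > Br > S.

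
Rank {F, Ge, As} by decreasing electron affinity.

EA tends to increase across a period and decrease down a group, though the pattern is less regular than for IE or radius.
Here both period and group differ, so the two effects have to be weighed against each other.
Ge > As: this pair runs against the simple trend — see the exception note.
F > Ge: relative to Ge, both the across-period and down-group shifts push F's electron affinity up.
Note the exception: Ge has a higher electron affinity than As, contrary to the simple trend — adding an electron to As's half-filled 4p³ is unfavourable, so Ge (4p²) has the more exothermic EA.
For reference (kJ/mol): F 328, Ge 119, As 78.
So from highest to lowest: F > Ge > As.

F > Ge > As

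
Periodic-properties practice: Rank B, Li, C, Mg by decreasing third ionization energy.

Li > Mg > C > B

IE_3 is the cost of taking one more electron from the +2 cation: B²⁺ still has 1 valence electron; Li²⁺ is already 1 electron into the core; C²⁺ still has 2 valence electrons; Mg²⁺ is the bare [Ne] core.
Breaking into a closed-shell core is much more expensive than removing a leftover valence electron — Mg and Li have the largest IE_3 here.
Valence configurations: B²⁺ [He]2s¹, C²⁺ [He]2s².
Approximate IE_3 values (kJ/mol): B 3660, Li 11815, C 4620, Mg 7733.
Overall IE_3 order: B < C < Mg < Li.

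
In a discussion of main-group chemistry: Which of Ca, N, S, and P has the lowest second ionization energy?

Ca

After 1 electron has been removed, what remains? Ca⁺ still has 1 valence electron; N⁺ still has 4 valence electrons; S⁺ still has 5 valence electrons; P⁺ still has 4 valence electrons.
All are still removing valence electrons, so compare the +1 ions as you would atoms: IE_2 generally rises across a period (higher Z_eff) and falls down a group (larger shell), subject to the usual subshell exceptions.
Valence configurations: Ca⁺ [Ar]4s¹, N⁺ [He]2s²2p², S⁺ [Ne]3s²3p³, P⁺ [Ne]3s²3p².
The numbers (kJ/mol): Ca 1145, N 2856, S 2252, P 1907.
Overall IE_2 order: Ca < P < S < N.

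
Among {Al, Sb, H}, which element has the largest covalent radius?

Sb

H is in period 1, group 1; Al is in period 3, group 13; Sb is in period 5, group 15.
Radius decreases left→right (rising Z_eff, same n) and increases top→bottom (higher n).
Here both period and group differ, so the two effects have to be weighed against each other.
Al > H: the two effects oppose for this pair; the down-group effect wins (126 vs 32 pm).
Sb > Al: the two effects oppose for this pair; the down-group effect wins (140 vs 126 pm).
Approximate values (pm): H 32, Al 126, Sb 140.
The largest covalent radius among these belongs to Sb.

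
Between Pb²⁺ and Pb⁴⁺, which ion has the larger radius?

Pb²⁺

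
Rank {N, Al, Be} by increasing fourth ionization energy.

N < Al < Be

The fourth ionization energy removes an electron from the +3 ion. For each element: N³⁺ still has 2 valence electrons; Al³⁺ is the bare [Ne] core; Be³⁺ is already 1 electron into the core.
Pulling an electron out of a noble-gas core costs far more than removing a remaining valence electron, so Al and Be sit at the high end of IE_4.
Tabulated IE_4 (kJ/mol): N 7475, Al 11577, Be 21007.
Hence IE_4: N < Al < Be.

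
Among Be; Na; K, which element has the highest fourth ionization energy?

Be

The fourth ionization energy removes an electron from the +3 ion. For each element: Be³⁺ is already 1 electron into the core; Na³⁺ is already 2 electrons into the core; K³⁺ is already 2 electrons into the core.
All of these are removing an electron from a noble-gas core or deeper; the smaller core (lower principal quantum number) is held far more tightly, and within a period the higher nuclear charge binds the same core more tightly.
Approximate IE_4 values (kJ/mol): Be 21007, Na 9543, K 5877.
Putting it together, IE_4: K < Na < Be.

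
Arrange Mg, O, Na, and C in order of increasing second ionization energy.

Mg < C < O < Na

After 1 electron has been removed, what remains? Mg⁺ still has 1 valence electron; O⁺ still has 5 valence electrons; Na⁺ is the bare [Ne] core; C⁺ still has 3 valence electrons.
Breaking into a closed-shell core is much more expensive than removing a leftover valence electron — Na has the largest IE_2 here.
Valence configurations: Mg⁺ [Ne]3s¹, O⁺ [He]2s²2p³, C⁺ [He]2s²2p¹.
Tabulated IE_2 (kJ/mol): Mg 1451, O 3388, Na 4562, C 2353.
Hence IE_2: Mg < C < O < Na.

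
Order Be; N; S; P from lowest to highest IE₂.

Be < P < S < N

Consider each +1 ion: Be⁺ still has 1 valence electron; N⁺ still has 4 valence electrons; S⁺ still has 5 valence electrons; P⁺ still has 4 valence electrons.
All are still removing valence electrons, so compare the +1 ions as you would atoms: IE_2 generally rises across a period (higher Z_eff) and falls down a group (larger shell), subject to the usual subshell exceptions.
Valence configurations: Be⁺ [He]2s¹, N⁺ [He]2s²2p², S⁺ [Ne]3s²3p³, P⁺ [Ne]3s²3p².
Tabulated IE_2 (kJ/mol): Be 1757, N 2856, S 2252, P 1907.
So the second ionization energies run Be < P < S < N.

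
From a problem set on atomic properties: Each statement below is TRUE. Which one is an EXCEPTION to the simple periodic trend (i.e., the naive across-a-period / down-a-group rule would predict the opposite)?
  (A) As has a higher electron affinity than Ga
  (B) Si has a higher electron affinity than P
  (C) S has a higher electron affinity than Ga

The general trend: electron affinity increases across a period and decreases down a group.
(A) As (period 4, group 15) vs Ga (period 4, group 13): the stated order agrees with the simple trend.
(B) Si (period 3, group 14) vs P (period 3, group 15): the stated order contradicts the simple trend.
(C) S (period 3, group 16) vs Ga (period 4, group 13): the stated order agrees with the simple trend.
The exception is (B): adding an electron to P's half-filled 3p³ is unfavourable, so Si (3p²) has the more exothermic EA.

(B)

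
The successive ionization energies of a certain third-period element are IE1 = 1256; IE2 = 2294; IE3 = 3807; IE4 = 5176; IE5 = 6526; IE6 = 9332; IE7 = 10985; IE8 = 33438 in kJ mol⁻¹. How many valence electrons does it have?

7

Look for the largest jump between consecutive ionization energies: IE8/IE7 ≈ 3.0, far larger than any earlier ratio.
That jump marks the point where a core electron is being removed. So the atom has 7 valence electrons.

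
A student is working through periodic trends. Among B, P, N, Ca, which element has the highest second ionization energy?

N

After 1 electron has been removed, what remains? B⁺ still has 2 valence electrons; P⁺ still has 4 valence electrons; N⁺ still has 4 valence electrons; Ca⁺ still has 1 valence electron.
All are still removing valence electrons, so compare the +1 ions as you would atoms: IE_2 generally rises across a period (higher Z_eff) and falls down a group (larger shell), subject to the usual subshell exceptions.
Valence configurations: B⁺ [He]2s², P⁺ [Ne]3s²3p², N⁺ [He]2s²2p², Ca⁺ [Ar]4s¹.
The numbers (kJ/mol): B 2427, P 1907, N 2856, Ca 1145.
So the second ionization energies run Ca < P < B < N.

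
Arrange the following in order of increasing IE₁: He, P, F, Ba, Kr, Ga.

Ba < Ga < P < Kr < F < He

First ionization energy rises across a period (greater Z_eff holds electrons more tightly) and falls down a group (valence electrons are farther from the nucleus).
These span different periods and groups, so the two trends combine.
Ga > Ba: both effects reinforce here, so Ga is clearly the higher of the two.
P > Ga: both effects reinforce here, so P is clearly the higher of the two.
Kr > P: period and group pull opposite ways; the across-period shift dominates (1351 vs 1012 kJ/mol).
F > Kr: the two effects oppose for this pair; the down-group effect wins (1681 vs 1351 kJ/mol).
He > F: both effects reinforce here, so He is clearly the higher of the two.
For reference (kJ/mol): He 2372, F 1681, P 1012, Ga 579, Kr 1351, Ba 503.
So from lowest to highest: Ba < Ga < P < Kr < F < He.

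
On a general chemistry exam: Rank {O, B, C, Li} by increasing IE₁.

Li, B, C, O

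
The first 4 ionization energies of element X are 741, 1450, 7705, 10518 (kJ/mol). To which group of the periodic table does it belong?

Group 2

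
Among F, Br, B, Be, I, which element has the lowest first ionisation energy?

B

Be is in period 2, group 2; B is in period 2, group 13; F is in period 2, group 17; Br is in period 4, group 17; I is in period 5, group 17.
First ionization energy rises across a period (greater Z_eff holds electrons more tightly) and falls down a group (valence electrons are farther from the nucleus).
These span different periods and groups, so the two trends combine.
Be > B: this pair runs against the simple trend — see the exception note.
I > Be: period and group pull opposite ways; the across-period shift dominates (1008 vs 900 kJ/mol).
Br > I: Br sits above I in group 17, so the down-group effect alone puts Br higher.
F > Br: F sits above Br in group 17, so the down-group effect alone puts F higher.
Note the exception: Be has a higher first ionization energy than B, contrary to the simple trend — removing B's lone 2p electron is easier than breaking Be's filled 2s².
Approximate values (kJ/mol): Be 900, B 801, F 1681, Br 1140, I 1008.
The lowest first ionisation energy among these belongs to B.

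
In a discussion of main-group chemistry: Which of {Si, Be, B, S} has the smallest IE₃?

IE_3 is the cost of taking one more electron from the +2 cation: Si²⁺ still has 2 valence electrons; Be²⁺ is the bare [He] core; B²⁺ still has 1 valence electron; S²⁺ still has 4 valence electrons.
Pulling an electron out of a noble-gas core costs far more than removing a remaining valence electron, so Be sits at the high end of IE_3.
Valence configurations: Si²⁺ [Ne]3s², B²⁺ [He]2s¹, S²⁺ [Ne]3s²3p².
Tabulated IE_3 (kJ/mol): Si 3232, Be 14849, B 3660, S 3357.
So the third ionization energies run Si < S < B < Be.

Si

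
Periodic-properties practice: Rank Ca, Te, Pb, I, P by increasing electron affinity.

Atoms with high Z_eff and room in the valence shell (especially the halogens) have the most exothermic electron affinities.
These span different periods and groups, so the two trends combine.
Pb > Ca: period and group pull opposite ways; the across-period shift dominates (35 vs 2 kJ/mol).
P > Pb: both effects reinforce here, so P is clearly the higher of the two.
Te > P: period and group pull opposite ways; the across-period shift dominates (190 vs 72 kJ/mol).
I > Te: I lies to the right of Te in period 5, so the across-period effect alone puts I higher.
For reference (kJ/mol): P 72, Ca 2, Te 190, I 295, Pb 35.
So from lowest to highest: Ca < Pb < P < Te < I.

Ca, Pb, P, Te, I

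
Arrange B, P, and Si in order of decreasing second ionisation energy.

B > P > Si

IE_2 is the cost of taking one more electron from the +1 cation: B⁺ still has 2 valence electrons; P⁺ still has 4 valence electrons; Si⁺ still has 3 valence electrons.
All are still removing valence electrons, so compare the +1 ions as you would atoms: IE_2 generally rises across a period (higher Z_eff) and falls down a group (larger shell), subject to the usual subshell exceptions.
Valence configurations: B⁺ [He]2s², P⁺ [Ne]3s²3p², Si⁺ [Ne]3s²3p¹.
Tabulated IE_2 (kJ/mol): B 2427, P 1907, Si 1577.
Hence IE_2: Si < P < B.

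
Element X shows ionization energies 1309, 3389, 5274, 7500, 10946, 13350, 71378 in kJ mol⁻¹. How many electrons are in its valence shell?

Look for the largest jump between consecutive ionization energies: IE7/IE6 ≈ 5.3, far larger than any earlier ratio.
That jump marks the point where a core electron is being removed. So the atom has 6 valence electrons.

6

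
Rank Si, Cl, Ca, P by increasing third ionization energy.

P < Si < Cl < Ca

Consider each +2 ion: Si²⁺ still has 2 valence electrons; Cl²⁺ still has 5 valence electrons; Ca²⁺ is the bare [Ar] core; P²⁺ still has 3 valence electrons.
Core electrons are held far more tightly than valence electrons, so Ca tops the IE_3 order.
Valence configurations: Si²⁺ [Ne]3s², Cl²⁺ [Ne]3s²3p³, P²⁺ [Ne]3s²3p¹.
P²⁺ loses a lone 3p electron whereas Si²⁺ must break into a filled 3s² pair, so IE_3(Si) > IE_3(P) even though P has the higher nuclear charge.
Approximate IE_3 values (kJ/mol): Si 3232, Cl 3822, Ca 4912, P 2914.
So the third ionization energies run P < Si < Cl < Ca.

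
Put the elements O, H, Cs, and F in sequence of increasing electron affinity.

Cs < H < O < F

H is in period 1, group 1; O is in period 2, group 16; F is in period 2, group 17; Cs is in period 6, group 1.
Electron affinity generally becomes more exothermic across a period toward the halogens and less exothermic down a group.
Here both period and group differ, so the two effects have to be weighed against each other.
H > Cs: they share group 1; the group trend gives H the larger value.
O > H: the two effects oppose for this pair; the across-period effect wins (141 vs 73 kJ/mol).
F > O: both are in period 2; the period trend gives F the larger value.
Approximate values (kJ/mol): H 73, O 141, F 328, Cs 46.
So from lowest to highest: Cs < H < O < F.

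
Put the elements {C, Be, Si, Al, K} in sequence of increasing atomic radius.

C < Be < Si < Al < K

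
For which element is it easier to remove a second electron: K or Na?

After 1 electron has been removed, what remains? K⁺ is the bare [Ar] core; Na⁺ is the bare [Ne] core.
All of these are removing an electron from a noble-gas core or deeper; the smaller core (lower principal quantum number) is held far more tightly, and within a period the higher nuclear charge binds the same core more tightly.
Approximate IE_2 values (kJ/mol): K 3052, Na 4562.
So the second ionization energies run K < Na.

K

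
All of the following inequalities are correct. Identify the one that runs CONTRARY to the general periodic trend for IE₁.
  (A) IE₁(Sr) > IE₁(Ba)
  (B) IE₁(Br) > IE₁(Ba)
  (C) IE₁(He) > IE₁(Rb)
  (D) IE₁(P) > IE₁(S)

(D)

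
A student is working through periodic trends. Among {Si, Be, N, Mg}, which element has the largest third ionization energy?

Be

Consider each +2 ion: Si²⁺ still has 2 valence electrons; Be²⁺ is the bare [He] core; N²⁺ still has 3 valence electrons; Mg²⁺ is the bare [Ne] core.
Pulling an electron out of a noble-gas core costs far more than removing a remaining valence electron, so Mg and Be sit at the high end of IE_3.
Valence configurations: Si²⁺ [Ne]3s², N²⁺ [He]2s²2p¹.
Tabulated IE_3 (kJ/mol): Si 3232, Be 14849, N 4578, Mg 7733.
Putting it together, IE_3: Si < N < Mg < Be.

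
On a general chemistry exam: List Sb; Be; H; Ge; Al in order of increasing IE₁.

H is in period 1, group 1; Be is in period 2, group 2; Al is in period 3, group 13; Ge is in period 4, group 14; Sb is in period 5, group 15.
IE₁ increases left→right with effective nuclear charge and decreases top→bottom as the valence shell moves farther out.
These sit on a diagonal, where the across-period and down-group effects partly cancel.
Ge > Al: period and group pull opposite ways; the across-period shift dominates (762 vs 578 kJ/mol).
Sb > Ge: period and group pull opposite ways; the across-period shift dominates (831 vs 762 kJ/mol).
Be > Sb: the two effects oppose for this pair; the down-group effect wins (900 vs 831 kJ/mol).
H > Be: the two effects oppose for this pair; the down-group effect wins (1312 vs 900 kJ/mol).
For reference (kJ/mol): H 1312, Be 900, Al 578, Ge 762, Sb 831.
So from lowest to highest: Al < Ge < Sb < Be < H.

Al < Ge < Sb < Be < H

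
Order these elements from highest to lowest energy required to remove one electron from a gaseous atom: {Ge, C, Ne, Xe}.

C is in period 2, group 14; Ne is in period 2, group 18; Ge is in period 4, group 14; Xe is in period 5, group 18.
Across a period the outer electron is held more tightly (higher IE₁); down a group it sits in a higher shell, more shielded, and comes off more easily.
These span different periods and groups, so the two trends combine.
C > Ge: they share group 14; the group trend gives C the larger value.
Xe > C: the two effects oppose for this pair; the across-period effect wins (1170 vs 1086 kJ/mol).
Ne > Xe: they share group 18; the group trend gives Ne the larger value.
For reference (kJ/mol): C 1086, Ne 2081, Ge 762, Xe 1170.
So from highest to lowest: Ne > Xe > C > Ge.

Ne > Xe > C > Ge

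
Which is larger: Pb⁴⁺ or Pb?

Forming Pb⁴⁺ removes 4 electrons from Pb. Fewer electrons for the same nuclear charge means less shielding and a higher Z_eff on the remaining electrons.
A cation is smaller than its parent atom: Pb⁴⁺ < Pb.

Pb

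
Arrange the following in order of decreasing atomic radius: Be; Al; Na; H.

Radius decreases left→right (rising Z_eff, same n) and increases top→bottom (higher n).
These span different periods and groups, so the two trends combine.
Be > H: period and group pull opposite ways; the down-group shift dominates (102 vs 32 pm).
Al > Be: period and group pull opposite ways; the down-group shift dominates (126 vs 102 pm).
Na > Al: both are in period 3; the period trend gives Na the larger value.
Approximate values (pm): H 32, Be 102, Na 155, Al 126.
So from largest to smallest: Na > Al > Be > H.

Na > Al > Be > H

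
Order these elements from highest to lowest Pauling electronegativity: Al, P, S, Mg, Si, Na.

S > P > Si > Al > Mg > Na

Na is in period 3, group 1; Mg is in period 3, group 2; Al is in period 3, group 13; Si is in period 3, group 14; P is in period 3, group 15; S is in period 3, group 16.
EN rises left→right (higher Z_eff, smaller atoms) and falls top→bottom (larger, more shielded atoms).
All lie in period 3, so electronegativity increases left to right.
So from highest to lowest: S > P > Si > Al > Mg > Na.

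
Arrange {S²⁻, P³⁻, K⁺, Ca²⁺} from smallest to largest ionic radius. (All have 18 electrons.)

All of these have 18 electrons, so size is governed by nuclear charge alone: the more protons, the stronger the pull on the same electron cloud, and the smaller the ion.
Nuclear charges: Ca²⁺ (Z=20), K⁺ (Z=19), S²⁻ (Z=16), P³⁻ (Z=15).
Smallest to largest: Ca²⁺ < K⁺ < S²⁻ < P³⁻.

Ca²⁺ < K⁺ < S²⁻ < P³⁻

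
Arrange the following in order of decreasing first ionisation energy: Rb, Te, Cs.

Te > Rb > Cs

Rb is in period 5, group 1; Te is in period 5, group 16; Cs is in period 6, group 1.
First ionization energy rises across a period (greater Z_eff holds electrons more tightly) and falls down a group (valence electrons are farther from the nucleus).
Neither a single period nor a single group — weigh both effects.
Rb > Cs: they share group 1; the group trend gives Rb the larger value.
Te > Rb: Te lies to the right of Rb in period 5, so the across-period effect alone puts Te higher.
Tabulated first ionization energy (kJ/mol): Rb 403, Te 869, Cs 376.
So from highest to lowest: Te > Rb > Cs.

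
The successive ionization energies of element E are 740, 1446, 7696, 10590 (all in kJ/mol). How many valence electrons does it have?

2

Look for the largest jump between consecutive ionization energies: IE3/IE2 ≈ 5.3, far larger than any earlier ratio.
That jump marks the point where a core electron is being removed. So the atom has 2 valence electrons.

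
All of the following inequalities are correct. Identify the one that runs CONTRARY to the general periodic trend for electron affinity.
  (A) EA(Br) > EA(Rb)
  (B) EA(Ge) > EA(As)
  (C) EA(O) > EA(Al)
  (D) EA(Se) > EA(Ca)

The general trend: electron affinity increases across a period and decreases down a group.
(A) Br (period 4, group 17) vs Rb (period 5, group 1): the stated order agrees with the simple trend.
(B) Ge (period 4, group 14) vs As (period 4, group 15): the stated order contradicts the simple trend.
(C) O (period 2, group 16) vs Al (period 3, group 13): the stated order agrees with the simple trend.
(D) Se (period 4, group 16) vs Ca (period 4, group 2): the stated order agrees with the simple trend.
The exception is (B): adding an electron to As's half-filled 4p³ is unfavourable, so Ge (4p²) has the more exothermic EA.

(B)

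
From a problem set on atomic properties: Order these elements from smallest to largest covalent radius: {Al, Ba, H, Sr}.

H < Al < Sr < Ba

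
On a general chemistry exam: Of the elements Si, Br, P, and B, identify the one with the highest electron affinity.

Br

Adding an electron releases more energy for atoms nearer the top right (short of the noble gases).
These span different periods and groups, so the two trends combine.
P > B: period and group pull opposite ways; the across-period shift dominates (72 vs 27 kJ/mol).
Si > P: this pair runs against the simple trend — see the exception note.
Br > Si: period and group pull opposite ways; the across-period shift dominates (325 vs 134 kJ/mol).
Note the exception: Si has a higher electron affinity than P, contrary to the simple trend — adding an electron to P's half-filled 3p³ is unfavourable, so Si (3p²) has the more exothermic EA.
For reference (kJ/mol): B 27, Si 134, P 72, Br 325.
The highest electron affinity among these belongs to Br.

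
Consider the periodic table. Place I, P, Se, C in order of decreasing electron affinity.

I, Se, C, P

Atoms with high Z_eff and room in the valence shell (especially the halogens) have the most exothermic electron affinities.
These sit on a diagonal, where the across-period and down-group effects partly cancel.
C > P: the two effects oppose for this pair; the down-group effect wins (122 vs 72 kJ/mol).
Se > C: period and group pull opposite ways; the across-period shift dominates (195 vs 122 kJ/mol).
I > Se: period and group pull opposite ways; the across-period shift dominates (295 vs 195 kJ/mol).
Approximate values (kJ/mol): C 122, P 72, Se 195, I 295.
So from highest to lowest: I > Se > C > P.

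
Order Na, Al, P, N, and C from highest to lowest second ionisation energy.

Na, N, C, P, Al

Consider each +1 ion: Na⁺ is the bare [Ne] core; Al⁺ still has 2 valence electrons; P⁺ still has 4 valence electrons; N⁺ still has 4 valence electrons; C⁺ still has 3 valence electrons.
Pulling an electron out of a noble-gas core costs far more than removing a remaining valence electron, so Na sits at the high end of IE_2.
Valence configurations: Al⁺ [Ne]3s², P⁺ [Ne]3s²3p², N⁺ [He]2s²2p², C⁺ [He]2s²2p¹.
The numbers (kJ/mol): Na 4562, Al 1817, P 1907, N 2856, C 2353.
Overall IE_2 order: Al < P < C < N < Na.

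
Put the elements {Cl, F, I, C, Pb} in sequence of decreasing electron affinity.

Cl > F > I > C > Pb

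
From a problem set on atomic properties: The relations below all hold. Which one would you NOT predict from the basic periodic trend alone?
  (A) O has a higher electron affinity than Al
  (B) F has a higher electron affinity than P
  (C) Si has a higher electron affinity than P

The general trend: electron affinity increases across a period and decreases down a group.
(A) O (period 2, group 16) vs Al (period 3, group 13): the stated order agrees with the simple trend.
(B) F (period 2, group 17) vs P (period 3, group 15): the stated order agrees with the simple trend.
(C) Si (period 3, group 14) vs P (period 3, group 15): the stated order contradicts the simple trend.
The exception is (C): adding an electron to P's half-filled 3p³ is unfavourable, so Si (3p²) has the more exothermic EA.

(C)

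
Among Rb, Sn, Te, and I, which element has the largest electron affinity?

I

EA tends to increase across a period and decrease down a group, though the pattern is less regular than for IE or radius.
All lie in period 5, so electron affinity increases left to right.
The largest electron affinity among these belongs to I.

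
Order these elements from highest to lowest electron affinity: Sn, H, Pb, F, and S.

F > S > Sn > H > Pb

H is in period 1, group 1; F is in period 2, group 17; S is in period 3, group 16; Sn is in period 5, group 14; Pb is in period 6, group 14.
Adding an electron releases more energy for atoms nearer the top right (short of the noble gases).
Here both period and group differ, so the two effects have to be weighed against each other.
H > Pb: period and group pull opposite ways; the down-group shift dominates (73 vs 35 kJ/mol).
Sn > H: the two effects oppose for this pair; the across-period effect wins (107 vs 73 kJ/mol).
S > Sn: both effects reinforce here, so S is clearly the higher of the two.
F > S: relative to S, both the across-period and down-group shifts push F's electron affinity up.
Approximate values (kJ/mol): H 73, F 328, S 200, Sn 107, Pb 35.
So from highest to lowest: F > S > Sn > H > Pb.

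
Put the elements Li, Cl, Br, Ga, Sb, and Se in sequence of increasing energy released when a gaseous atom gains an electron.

Electron affinity generally becomes more exothermic across a period toward the halogens and less exothermic down a group.
These span different periods and groups, so the two trends combine.
Li > Ga: period and group pull opposite ways; the down-group shift dominates (60 vs 29 kJ/mol).
Sb > Li: period and group pull opposite ways; the across-period shift dominates (103 vs 60 kJ/mol).
Se > Sb: relative to Sb, both the across-period and down-group shifts push Se's electron affinity up.
Br > Se: Br lies to the right of Se in period 4, so the across-period effect alone puts Br higher.
Cl > Br: they share group 17; the group trend gives Cl the larger value.
Approximate values (kJ/mol): Li 60, Cl 349, Ga 29, Se 195, Br 325, Sb 103.
So from lowest to highest: Ga < Li < Sb < Se < Br < Cl.

Ga < Li < Sb < Se < Br < Cl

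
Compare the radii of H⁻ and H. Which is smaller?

Forming H⁻ adds 1 electron to H. More electron–electron repulsion in the same shell, with unchanged nuclear charge, lets the cloud expand.
An anion is larger than its parent atom: H⁻ > H.

H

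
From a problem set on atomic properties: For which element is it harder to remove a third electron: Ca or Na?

Na

Consider each +2 ion: Ca²⁺ is the bare [Ar] core; Na²⁺ is already 1 electron into the core.
All of these are removing an electron from a noble-gas core or deeper; the smaller core (lower principal quantum number) is held far more tightly, and within a period the higher nuclear charge binds the same core more tightly.
Approximate IE_3 values (kJ/mol): Ca 4912, Na 6910.
So the third ionization energies run Ca < Na.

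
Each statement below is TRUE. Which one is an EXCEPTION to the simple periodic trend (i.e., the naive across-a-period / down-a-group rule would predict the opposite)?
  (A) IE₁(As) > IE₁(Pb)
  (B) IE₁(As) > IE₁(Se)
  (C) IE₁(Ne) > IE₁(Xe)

(B)

The general trend: first ionization energy increases across a period and decreases down a group.
(A) As (period 4, group 15) vs Pb (period 6, group 14): the stated order agrees with the simple trend.
(B) As (period 4, group 15) vs Se (period 4, group 16): the stated order contradicts the simple trend.
(C) Ne (period 2, group 18) vs Xe (period 5, group 18): the stated order agrees with the simple trend.
The exception is (B): Se (4p⁴) ionizes more easily than half-filled As (4p³).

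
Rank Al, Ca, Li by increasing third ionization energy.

After 2 electrons have been removed, what remains? Al²⁺ still has 1 valence electron; Ca²⁺ is the bare [Ar] core; Li²⁺ is already 1 electron into the core.
Breaking into a closed-shell core is much more expensive than removing a leftover valence electron — Ca and Li have the largest IE_3 here.
The numbers (kJ/mol): Al 2745, Ca 4912, Li 11815.
Putting it together, IE_3: Al < Ca < Li.

Al < Ca < Li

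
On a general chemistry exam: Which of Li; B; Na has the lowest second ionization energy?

After 1 electron has been removed, what remains? Li⁺ is the bare [He] core; B⁺ still has 2 valence electrons; Na⁺ is the bare [Ne] core.
Core electrons are held far more tightly than valence electrons, so Na and Li top the IE_2 order.
The numbers (kJ/mol): Li 7298, B 2427, Na 4562.
Hence IE_2: B < Na < Li.

B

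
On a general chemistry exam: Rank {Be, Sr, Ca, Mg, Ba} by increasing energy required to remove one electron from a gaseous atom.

First ionization energy rises across a period (greater Z_eff holds electrons more tightly) and falls down a group (valence electrons are farther from the nucleus).
All are in group 2, so first ionization energy increases up the group.
So from lowest to highest: Ba < Sr < Ca < Mg < Be.

Ba < Sr < Ca < Mg < Be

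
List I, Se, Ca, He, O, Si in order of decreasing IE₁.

He is in period 1, group 18; O is in period 2, group 16; Si is in period 3, group 14; Ca is in period 4, group 2; Se is in period 4, group 16; I is in period 5, group 17.
Across a period the outer electron is held more tightly (higher IE₁); down a group it sits in a higher shell, more shielded, and comes off more easily.
Neither a single period nor a single group — weigh both effects.
Si > Ca: relative to Ca, both the across-period and down-group shifts push Si's first ionization energy up.
Se > Si: period and group pull opposite ways; the across-period shift dominates (941 vs 786 kJ/mol).
I > Se: period and group pull opposite ways; the across-period shift dominates (1008 vs 941 kJ/mol).
O > I: period and group pull opposite ways; the down-group shift dominates (1314 vs 1008 kJ/mol).
He > O: relative to O, both the across-period and down-group shifts push He's first ionization energy up.
Approximate values (kJ/mol): He 2372, O 1314, Si 786, Ca 590, Se 941, I 1008.
So from highest to lowest: He > O > I > Se > Si > Ca.

He > O > I > Se > Si > Ca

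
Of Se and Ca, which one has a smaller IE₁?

Ca

Ca is in period 4, group 2; Se is in period 4, group 16.
IE₁ increases left→right with effective nuclear charge and decreases top→bottom as the valence shell moves farther out.
All lie in period 4, so first ionization energy increases left to right.
So Ca has the smaller IE₁ (Ca < Se).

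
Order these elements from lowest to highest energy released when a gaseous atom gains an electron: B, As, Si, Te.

B is in period 2, group 13; Si is in period 3, group 14; As is in period 4, group 15; Te is in period 5, group 16.
EA tends to increase across a period and decrease down a group, though the pattern is less regular than for IE or radius.
A diagonal step moves right (one effect) and down (the opposite effect) at once.
As > B: period and group pull opposite ways; the across-period shift dominates (78 vs 27 kJ/mol).
Si > As: period and group pull opposite ways; the down-group shift dominates (134 vs 78 kJ/mol).
Te > Si: period and group pull opposite ways; the across-period shift dominates (190 vs 134 kJ/mol).
Tabulated electron affinity (kJ/mol): B 27, Si 134, As 78, Te 190.
So from lowest to highest: B < As < Si < Te.

B < As < Si < Te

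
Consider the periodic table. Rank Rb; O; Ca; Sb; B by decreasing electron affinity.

O > Sb > Rb > B > Ca

B is in period 2, group 13; O is in period 2, group 16; Ca is in period 4, group 2; Rb is in period 5, group 1; Sb is in period 5, group 15.
Adding an electron releases more energy for atoms nearer the top right (short of the noble gases).
Neither a single period nor a single group — weigh both effects.
B > Ca: relative to Ca, both the across-period and down-group shifts push B's electron affinity up.
Rb > B: this pair runs against the simple trend — see the exception note.
Sb > Rb: Sb lies to the right of Rb in period 5, so the across-period effect alone puts Sb higher.
O > Sb: both effects reinforce here, so O is clearly the higher of the two.
Note the exception: Rb has a higher electron affinity than B, contrary to the simple trend — B's ns²np¹ configuration gives only a small electron affinity — the sparsely filled np subshell binds an added electron weakly.
Note the exception: Rb has a higher electron affinity than Ca, contrary to the simple trend — adding an electron to Ca (ns²) has to open a new, higher-energy np subshell, which is unfavourable.
Approximate values (kJ/mol): B 27, O 141, Ca 2, Rb 47, Sb 103.
So from highest to lowest: O > Sb > Rb > B > Ca.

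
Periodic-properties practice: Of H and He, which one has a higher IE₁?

He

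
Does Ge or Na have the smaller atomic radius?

Ge

Na is in period 3, group 1; Ge is in period 4, group 14.
Moving right in a period, electrons are added to the same shell under a stronger nuclear pull, so atoms get smaller; moving down, a new shell is opened and atoms get larger.
Neither a single period nor a single group — weigh both effects.
Na > Ge: the two effects oppose for this pair; the across-period effect wins (155 vs 121 pm).
For reference (pm): Na 155, Ge 121.
So Ge has the smaller atomic radius (Ge < Na).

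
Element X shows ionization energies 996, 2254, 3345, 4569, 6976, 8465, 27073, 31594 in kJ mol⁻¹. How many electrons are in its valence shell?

6

Look for the largest jump between consecutive ionization energies: IE7/IE6 ≈ 3.2, far larger than any earlier ratio.
That jump marks the point where a core electron is being removed. So the atom has 6 valence electrons.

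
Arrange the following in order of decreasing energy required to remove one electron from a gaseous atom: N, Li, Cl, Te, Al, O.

N, O, Cl, Te, Al, Li

Li is in period 2, group 1; N is in period 2, group 15; O is in period 2, group 16; Al is in period 3, group 13; Cl is in period 3, group 17; Te is in period 5, group 16.
First ionization energy rises across a period (greater Z_eff holds electrons more tightly) and falls down a group (valence electrons are farther from the nucleus).
These span different periods and groups, so the two trends combine.
Al > Li: period and group pull opposite ways; the across-period shift dominates (578 vs 520 kJ/mol).
Te > Al: the two effects oppose for this pair; the across-period effect wins (869 vs 578 kJ/mol).
Cl > Te: both effects reinforce here, so Cl is clearly the higher of the two.
O > Cl: the two effects oppose for this pair; the down-group effect wins (1314 vs 1251 kJ/mol).
N > O: this pair runs against the simple trend — see the exception note.
Note the exception: N has a higher first ionization energy than O, contrary to the simple trend — pairing an electron in O's 2p⁴ costs repulsion energy, so O ionizes more easily than half-filled N (2p³).
Tabulated first ionization energy (kJ/mol): Li 520, N 1402, O 1314, Al 578, Cl 1251, Te 869.
So from highest to lowest: N > O > Cl > Te > Al > Li.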